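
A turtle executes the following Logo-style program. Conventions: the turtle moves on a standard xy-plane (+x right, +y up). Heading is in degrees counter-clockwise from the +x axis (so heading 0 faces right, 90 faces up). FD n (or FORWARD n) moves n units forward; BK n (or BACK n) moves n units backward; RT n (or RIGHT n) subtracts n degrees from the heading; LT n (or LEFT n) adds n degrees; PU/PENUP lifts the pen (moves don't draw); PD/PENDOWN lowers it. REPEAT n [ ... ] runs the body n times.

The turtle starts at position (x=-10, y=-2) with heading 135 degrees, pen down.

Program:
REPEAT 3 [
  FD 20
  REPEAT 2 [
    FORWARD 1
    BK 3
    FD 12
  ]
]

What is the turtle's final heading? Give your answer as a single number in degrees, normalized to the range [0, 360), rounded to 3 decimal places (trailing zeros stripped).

Answer: 135

Derivation:
Executing turtle program step by step:
Start: pos=(-10,-2), heading=135, pen down
REPEAT 3 [
  -- iteration 1/3 --
  FD 20: (-10,-2) -> (-24.142,12.142) [heading=135, draw]
  REPEAT 2 [
    -- iteration 1/2 --
    FD 1: (-24.142,12.142) -> (-24.849,12.849) [heading=135, draw]
    BK 3: (-24.849,12.849) -> (-22.728,10.728) [heading=135, draw]
    FD 12: (-22.728,10.728) -> (-31.213,19.213) [heading=135, draw]
    -- iteration 2/2 --
    FD 1: (-31.213,19.213) -> (-31.92,19.92) [heading=135, draw]
    BK 3: (-31.92,19.92) -> (-29.799,17.799) [heading=135, draw]
    FD 12: (-29.799,17.799) -> (-38.284,26.284) [heading=135, draw]
  ]
  -- iteration 2/3 --
  FD 20: (-38.284,26.284) -> (-52.426,40.426) [heading=135, draw]
  REPEAT 2 [
    -- iteration 1/2 --
    FD 1: (-52.426,40.426) -> (-53.134,41.134) [heading=135, draw]
    BK 3: (-53.134,41.134) -> (-51.012,39.012) [heading=135, draw]
    FD 12: (-51.012,39.012) -> (-59.497,47.497) [heading=135, draw]
    -- iteration 2/2 --
    FD 1: (-59.497,47.497) -> (-60.205,48.205) [heading=135, draw]
    BK 3: (-60.205,48.205) -> (-58.083,46.083) [heading=135, draw]
    FD 12: (-58.083,46.083) -> (-66.569,54.569) [heading=135, draw]
  ]
  -- iteration 3/3 --
  FD 20: (-66.569,54.569) -> (-80.711,68.711) [heading=135, draw]
  REPEAT 2 [
    -- iteration 1/2 --
    FD 1: (-80.711,68.711) -> (-81.418,69.418) [heading=135, draw]
    BK 3: (-81.418,69.418) -> (-79.296,67.296) [heading=135, draw]
    FD 12: (-79.296,67.296) -> (-87.782,75.782) [heading=135, draw]
    -- iteration 2/2 --
    FD 1: (-87.782,75.782) -> (-88.489,76.489) [heading=135, draw]
    BK 3: (-88.489,76.489) -> (-86.368,74.368) [heading=135, draw]
    FD 12: (-86.368,74.368) -> (-94.853,82.853) [heading=135, draw]
  ]
]
Final: pos=(-94.853,82.853), heading=135, 21 segment(s) drawn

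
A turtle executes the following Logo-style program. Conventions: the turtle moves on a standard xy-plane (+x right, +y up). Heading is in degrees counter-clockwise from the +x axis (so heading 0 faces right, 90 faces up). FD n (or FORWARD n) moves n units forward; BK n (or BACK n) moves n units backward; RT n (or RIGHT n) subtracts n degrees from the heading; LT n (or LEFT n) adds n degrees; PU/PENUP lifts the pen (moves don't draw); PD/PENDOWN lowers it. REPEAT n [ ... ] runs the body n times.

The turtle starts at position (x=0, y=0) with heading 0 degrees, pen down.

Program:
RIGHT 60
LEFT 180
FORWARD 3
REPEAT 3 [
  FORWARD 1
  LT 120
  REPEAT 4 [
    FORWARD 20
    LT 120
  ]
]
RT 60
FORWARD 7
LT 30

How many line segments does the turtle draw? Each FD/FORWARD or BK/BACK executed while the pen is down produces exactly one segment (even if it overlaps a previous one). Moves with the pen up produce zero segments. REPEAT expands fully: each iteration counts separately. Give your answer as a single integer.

Executing turtle program step by step:
Start: pos=(0,0), heading=0, pen down
RT 60: heading 0 -> 300
LT 180: heading 300 -> 120
FD 3: (0,0) -> (-1.5,2.598) [heading=120, draw]
REPEAT 3 [
  -- iteration 1/3 --
  FD 1: (-1.5,2.598) -> (-2,3.464) [heading=120, draw]
  LT 120: heading 120 -> 240
  REPEAT 4 [
    -- iteration 1/4 --
    FD 20: (-2,3.464) -> (-12,-13.856) [heading=240, draw]
    LT 120: heading 240 -> 0
    -- iteration 2/4 --
    FD 20: (-12,-13.856) -> (8,-13.856) [heading=0, draw]
    LT 120: heading 0 -> 120
    -- iteration 3/4 --
    FD 20: (8,-13.856) -> (-2,3.464) [heading=120, draw]
    LT 120: heading 120 -> 240
    -- iteration 4/4 --
    FD 20: (-2,3.464) -> (-12,-13.856) [heading=240, draw]
    LT 120: heading 240 -> 0
  ]
  -- iteration 2/3 --
  FD 1: (-12,-13.856) -> (-11,-13.856) [heading=0, draw]
  LT 120: heading 0 -> 120
  REPEAT 4 [
    -- iteration 1/4 --
    FD 20: (-11,-13.856) -> (-21,3.464) [heading=120, draw]
    LT 120: heading 120 -> 240
    -- iteration 2/4 --
    FD 20: (-21,3.464) -> (-31,-13.856) [heading=240, draw]
    LT 120: heading 240 -> 0
    -- iteration 3/4 --
    FD 20: (-31,-13.856) -> (-11,-13.856) [heading=0, draw]
    LT 120: heading 0 -> 120
    -- iteration 4/4 --
    FD 20: (-11,-13.856) -> (-21,3.464) [heading=120, draw]
    LT 120: heading 120 -> 240
  ]
  -- iteration 3/3 --
  FD 1: (-21,3.464) -> (-21.5,2.598) [heading=240, draw]
  LT 120: heading 240 -> 0
  REPEAT 4 [
    -- iteration 1/4 --
    FD 20: (-21.5,2.598) -> (-1.5,2.598) [heading=0, draw]
    LT 120: heading 0 -> 120
    -- iteration 2/4 --
    FD 20: (-1.5,2.598) -> (-11.5,19.919) [heading=120, draw]
    LT 120: heading 120 -> 240
    -- iteration 3/4 --
    FD 20: (-11.5,19.919) -> (-21.5,2.598) [heading=240, draw]
    LT 120: heading 240 -> 0
    -- iteration 4/4 --
    FD 20: (-21.5,2.598) -> (-1.5,2.598) [heading=0, draw]
    LT 120: heading 0 -> 120
  ]
]
RT 60: heading 120 -> 60
FD 7: (-1.5,2.598) -> (2,8.66) [heading=60, draw]
LT 30: heading 60 -> 90
Final: pos=(2,8.66), heading=90, 17 segment(s) drawn
Segments drawn: 17

Answer: 17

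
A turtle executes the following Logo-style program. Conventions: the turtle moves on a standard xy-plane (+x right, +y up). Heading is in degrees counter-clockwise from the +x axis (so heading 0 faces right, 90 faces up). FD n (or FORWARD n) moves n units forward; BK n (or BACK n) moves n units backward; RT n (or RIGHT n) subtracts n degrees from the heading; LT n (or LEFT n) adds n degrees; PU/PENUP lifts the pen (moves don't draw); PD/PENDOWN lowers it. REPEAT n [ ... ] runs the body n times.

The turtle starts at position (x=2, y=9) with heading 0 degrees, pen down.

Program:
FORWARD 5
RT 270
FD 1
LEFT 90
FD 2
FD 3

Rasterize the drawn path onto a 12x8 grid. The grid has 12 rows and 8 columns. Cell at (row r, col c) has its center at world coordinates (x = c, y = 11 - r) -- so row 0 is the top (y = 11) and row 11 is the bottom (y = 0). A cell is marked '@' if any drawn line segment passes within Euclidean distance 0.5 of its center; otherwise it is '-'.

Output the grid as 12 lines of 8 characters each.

Answer: --------
--@@@@@@
--@@@@@@
--------
--------
--------
--------
--------
--------
--------
--------
--------

Derivation:
Segment 0: (2,9) -> (7,9)
Segment 1: (7,9) -> (7,10)
Segment 2: (7,10) -> (5,10)
Segment 3: (5,10) -> (2,10)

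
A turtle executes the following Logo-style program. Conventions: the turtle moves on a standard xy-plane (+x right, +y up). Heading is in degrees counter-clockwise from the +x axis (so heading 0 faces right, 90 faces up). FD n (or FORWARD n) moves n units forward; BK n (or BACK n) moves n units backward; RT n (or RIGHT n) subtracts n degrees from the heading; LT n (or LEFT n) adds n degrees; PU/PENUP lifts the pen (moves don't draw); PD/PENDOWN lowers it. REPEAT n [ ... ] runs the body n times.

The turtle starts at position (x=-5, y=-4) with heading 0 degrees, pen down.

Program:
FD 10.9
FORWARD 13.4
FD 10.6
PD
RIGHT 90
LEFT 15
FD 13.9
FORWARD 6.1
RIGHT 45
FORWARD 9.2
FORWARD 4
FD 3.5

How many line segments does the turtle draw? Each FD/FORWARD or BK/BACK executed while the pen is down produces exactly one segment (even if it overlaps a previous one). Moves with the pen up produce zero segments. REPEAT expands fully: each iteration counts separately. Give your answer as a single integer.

Executing turtle program step by step:
Start: pos=(-5,-4), heading=0, pen down
FD 10.9: (-5,-4) -> (5.9,-4) [heading=0, draw]
FD 13.4: (5.9,-4) -> (19.3,-4) [heading=0, draw]
FD 10.6: (19.3,-4) -> (29.9,-4) [heading=0, draw]
PD: pen down
RT 90: heading 0 -> 270
LT 15: heading 270 -> 285
FD 13.9: (29.9,-4) -> (33.498,-17.426) [heading=285, draw]
FD 6.1: (33.498,-17.426) -> (35.076,-23.319) [heading=285, draw]
RT 45: heading 285 -> 240
FD 9.2: (35.076,-23.319) -> (30.476,-31.286) [heading=240, draw]
FD 4: (30.476,-31.286) -> (28.476,-34.75) [heading=240, draw]
FD 3.5: (28.476,-34.75) -> (26.726,-37.781) [heading=240, draw]
Final: pos=(26.726,-37.781), heading=240, 8 segment(s) drawn
Segments drawn: 8

Answer: 8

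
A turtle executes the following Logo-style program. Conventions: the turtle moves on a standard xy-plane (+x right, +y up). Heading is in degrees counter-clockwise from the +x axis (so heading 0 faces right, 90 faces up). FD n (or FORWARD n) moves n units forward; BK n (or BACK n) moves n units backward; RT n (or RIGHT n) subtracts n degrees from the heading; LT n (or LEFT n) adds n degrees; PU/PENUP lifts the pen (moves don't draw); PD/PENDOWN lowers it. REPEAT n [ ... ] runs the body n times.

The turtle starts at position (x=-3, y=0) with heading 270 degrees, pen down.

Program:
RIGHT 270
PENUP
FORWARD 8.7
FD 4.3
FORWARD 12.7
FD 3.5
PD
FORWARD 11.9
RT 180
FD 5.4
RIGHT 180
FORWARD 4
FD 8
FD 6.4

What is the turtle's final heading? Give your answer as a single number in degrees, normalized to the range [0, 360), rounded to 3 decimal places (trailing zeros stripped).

Executing turtle program step by step:
Start: pos=(-3,0), heading=270, pen down
RT 270: heading 270 -> 0
PU: pen up
FD 8.7: (-3,0) -> (5.7,0) [heading=0, move]
FD 4.3: (5.7,0) -> (10,0) [heading=0, move]
FD 12.7: (10,0) -> (22.7,0) [heading=0, move]
FD 3.5: (22.7,0) -> (26.2,0) [heading=0, move]
PD: pen down
FD 11.9: (26.2,0) -> (38.1,0) [heading=0, draw]
RT 180: heading 0 -> 180
FD 5.4: (38.1,0) -> (32.7,0) [heading=180, draw]
RT 180: heading 180 -> 0
FD 4: (32.7,0) -> (36.7,0) [heading=0, draw]
FD 8: (36.7,0) -> (44.7,0) [heading=0, draw]
FD 6.4: (44.7,0) -> (51.1,0) [heading=0, draw]
Final: pos=(51.1,0), heading=0, 5 segment(s) drawn

Answer: 0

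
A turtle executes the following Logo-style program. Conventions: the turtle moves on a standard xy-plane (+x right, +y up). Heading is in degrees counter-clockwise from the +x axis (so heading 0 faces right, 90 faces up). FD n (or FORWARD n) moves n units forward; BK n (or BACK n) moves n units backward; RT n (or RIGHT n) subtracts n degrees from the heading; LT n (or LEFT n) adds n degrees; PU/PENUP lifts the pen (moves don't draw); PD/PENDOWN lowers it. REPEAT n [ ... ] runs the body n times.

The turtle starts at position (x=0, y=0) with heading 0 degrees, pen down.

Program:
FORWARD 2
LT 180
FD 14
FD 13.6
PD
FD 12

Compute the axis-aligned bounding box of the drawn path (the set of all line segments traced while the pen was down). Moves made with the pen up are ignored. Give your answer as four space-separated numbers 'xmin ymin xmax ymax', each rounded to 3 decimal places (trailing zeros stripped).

Answer: -37.6 0 2 0

Derivation:
Executing turtle program step by step:
Start: pos=(0,0), heading=0, pen down
FD 2: (0,0) -> (2,0) [heading=0, draw]
LT 180: heading 0 -> 180
FD 14: (2,0) -> (-12,0) [heading=180, draw]
FD 13.6: (-12,0) -> (-25.6,0) [heading=180, draw]
PD: pen down
FD 12: (-25.6,0) -> (-37.6,0) [heading=180, draw]
Final: pos=(-37.6,0), heading=180, 4 segment(s) drawn

Segment endpoints: x in {-37.6, -25.6, -12, 0, 2}, y in {0, 0, 0, 0}
xmin=-37.6, ymin=0, xmax=2, ymax=0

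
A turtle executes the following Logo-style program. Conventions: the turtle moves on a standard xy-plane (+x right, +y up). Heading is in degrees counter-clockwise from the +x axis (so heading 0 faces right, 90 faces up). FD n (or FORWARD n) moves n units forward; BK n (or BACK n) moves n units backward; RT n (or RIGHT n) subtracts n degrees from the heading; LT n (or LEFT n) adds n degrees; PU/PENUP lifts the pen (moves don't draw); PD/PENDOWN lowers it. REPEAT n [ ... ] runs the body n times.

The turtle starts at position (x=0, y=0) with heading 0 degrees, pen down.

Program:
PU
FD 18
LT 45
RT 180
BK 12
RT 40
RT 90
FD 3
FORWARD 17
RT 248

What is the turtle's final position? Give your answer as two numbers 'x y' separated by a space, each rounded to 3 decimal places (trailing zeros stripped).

Answer: 24.742 28.409

Derivation:
Executing turtle program step by step:
Start: pos=(0,0), heading=0, pen down
PU: pen up
FD 18: (0,0) -> (18,0) [heading=0, move]
LT 45: heading 0 -> 45
RT 180: heading 45 -> 225
BK 12: (18,0) -> (26.485,8.485) [heading=225, move]
RT 40: heading 225 -> 185
RT 90: heading 185 -> 95
FD 3: (26.485,8.485) -> (26.224,11.474) [heading=95, move]
FD 17: (26.224,11.474) -> (24.742,28.409) [heading=95, move]
RT 248: heading 95 -> 207
Final: pos=(24.742,28.409), heading=207, 0 segment(s) drawn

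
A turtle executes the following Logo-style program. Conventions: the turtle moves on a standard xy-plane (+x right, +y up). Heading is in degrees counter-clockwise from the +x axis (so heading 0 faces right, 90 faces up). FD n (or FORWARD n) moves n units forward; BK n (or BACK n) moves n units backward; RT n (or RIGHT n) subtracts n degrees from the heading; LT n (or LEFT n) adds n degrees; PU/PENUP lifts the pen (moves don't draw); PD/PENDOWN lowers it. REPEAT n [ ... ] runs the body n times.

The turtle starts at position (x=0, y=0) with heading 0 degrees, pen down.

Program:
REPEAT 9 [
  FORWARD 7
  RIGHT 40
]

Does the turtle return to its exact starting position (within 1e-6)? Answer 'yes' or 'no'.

Answer: yes

Derivation:
Executing turtle program step by step:
Start: pos=(0,0), heading=0, pen down
REPEAT 9 [
  -- iteration 1/9 --
  FD 7: (0,0) -> (7,0) [heading=0, draw]
  RT 40: heading 0 -> 320
  -- iteration 2/9 --
  FD 7: (7,0) -> (12.362,-4.5) [heading=320, draw]
  RT 40: heading 320 -> 280
  -- iteration 3/9 --
  FD 7: (12.362,-4.5) -> (13.578,-11.393) [heading=280, draw]
  RT 40: heading 280 -> 240
  -- iteration 4/9 --
  FD 7: (13.578,-11.393) -> (10.078,-17.455) [heading=240, draw]
  RT 40: heading 240 -> 200
  -- iteration 5/9 --
  FD 7: (10.078,-17.455) -> (3.5,-19.849) [heading=200, draw]
  RT 40: heading 200 -> 160
  -- iteration 6/9 --
  FD 7: (3.5,-19.849) -> (-3.078,-17.455) [heading=160, draw]
  RT 40: heading 160 -> 120
  -- iteration 7/9 --
  FD 7: (-3.078,-17.455) -> (-6.578,-11.393) [heading=120, draw]
  RT 40: heading 120 -> 80
  -- iteration 8/9 --
  FD 7: (-6.578,-11.393) -> (-5.362,-4.5) [heading=80, draw]
  RT 40: heading 80 -> 40
  -- iteration 9/9 --
  FD 7: (-5.362,-4.5) -> (0,0) [heading=40, draw]
  RT 40: heading 40 -> 0
]
Final: pos=(0,0), heading=0, 9 segment(s) drawn

Start position: (0, 0)
Final position: (0, 0)
Distance = 0; < 1e-6 -> CLOSED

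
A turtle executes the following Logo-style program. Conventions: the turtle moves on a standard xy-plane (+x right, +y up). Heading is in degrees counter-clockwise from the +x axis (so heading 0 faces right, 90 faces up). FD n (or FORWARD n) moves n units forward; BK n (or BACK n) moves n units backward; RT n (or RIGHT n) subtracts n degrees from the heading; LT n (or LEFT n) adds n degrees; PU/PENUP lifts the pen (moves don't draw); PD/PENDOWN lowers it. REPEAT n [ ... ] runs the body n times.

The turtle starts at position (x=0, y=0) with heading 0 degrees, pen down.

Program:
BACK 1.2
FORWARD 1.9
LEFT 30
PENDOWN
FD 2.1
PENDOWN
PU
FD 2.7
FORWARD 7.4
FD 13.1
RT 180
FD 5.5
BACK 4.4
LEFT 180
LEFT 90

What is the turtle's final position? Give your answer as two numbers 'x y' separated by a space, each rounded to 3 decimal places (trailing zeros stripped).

Answer: 21.658 12.1

Derivation:
Executing turtle program step by step:
Start: pos=(0,0), heading=0, pen down
BK 1.2: (0,0) -> (-1.2,0) [heading=0, draw]
FD 1.9: (-1.2,0) -> (0.7,0) [heading=0, draw]
LT 30: heading 0 -> 30
PD: pen down
FD 2.1: (0.7,0) -> (2.519,1.05) [heading=30, draw]
PD: pen down
PU: pen up
FD 2.7: (2.519,1.05) -> (4.857,2.4) [heading=30, move]
FD 7.4: (4.857,2.4) -> (11.266,6.1) [heading=30, move]
FD 13.1: (11.266,6.1) -> (22.61,12.65) [heading=30, move]
RT 180: heading 30 -> 210
FD 5.5: (22.61,12.65) -> (17.847,9.9) [heading=210, move]
BK 4.4: (17.847,9.9) -> (21.658,12.1) [heading=210, move]
LT 180: heading 210 -> 30
LT 90: heading 30 -> 120
Final: pos=(21.658,12.1), heading=120, 3 segment(s) drawn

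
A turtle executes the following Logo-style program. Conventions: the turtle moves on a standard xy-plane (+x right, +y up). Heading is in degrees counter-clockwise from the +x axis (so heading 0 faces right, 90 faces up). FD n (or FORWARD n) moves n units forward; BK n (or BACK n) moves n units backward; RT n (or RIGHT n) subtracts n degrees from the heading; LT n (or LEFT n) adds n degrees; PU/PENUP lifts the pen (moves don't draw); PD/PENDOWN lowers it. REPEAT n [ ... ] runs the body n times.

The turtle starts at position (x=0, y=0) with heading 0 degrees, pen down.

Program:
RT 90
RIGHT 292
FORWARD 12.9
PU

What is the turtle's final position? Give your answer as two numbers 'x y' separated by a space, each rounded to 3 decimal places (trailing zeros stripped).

Answer: 11.961 -4.832

Derivation:
Executing turtle program step by step:
Start: pos=(0,0), heading=0, pen down
RT 90: heading 0 -> 270
RT 292: heading 270 -> 338
FD 12.9: (0,0) -> (11.961,-4.832) [heading=338, draw]
PU: pen up
Final: pos=(11.961,-4.832), heading=338, 1 segment(s) drawn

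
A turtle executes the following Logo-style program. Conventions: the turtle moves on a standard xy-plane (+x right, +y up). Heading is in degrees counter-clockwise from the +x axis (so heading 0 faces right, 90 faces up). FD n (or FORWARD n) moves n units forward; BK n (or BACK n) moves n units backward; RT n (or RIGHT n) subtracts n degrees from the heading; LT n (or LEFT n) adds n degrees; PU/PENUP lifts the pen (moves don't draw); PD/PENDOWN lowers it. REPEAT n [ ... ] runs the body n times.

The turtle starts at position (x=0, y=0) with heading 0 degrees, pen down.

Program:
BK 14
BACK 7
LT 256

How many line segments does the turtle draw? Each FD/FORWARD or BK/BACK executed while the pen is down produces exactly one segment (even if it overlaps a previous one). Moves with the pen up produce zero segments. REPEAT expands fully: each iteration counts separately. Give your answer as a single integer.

Answer: 2

Derivation:
Executing turtle program step by step:
Start: pos=(0,0), heading=0, pen down
BK 14: (0,0) -> (-14,0) [heading=0, draw]
BK 7: (-14,0) -> (-21,0) [heading=0, draw]
LT 256: heading 0 -> 256
Final: pos=(-21,0), heading=256, 2 segment(s) drawn
Segments drawn: 2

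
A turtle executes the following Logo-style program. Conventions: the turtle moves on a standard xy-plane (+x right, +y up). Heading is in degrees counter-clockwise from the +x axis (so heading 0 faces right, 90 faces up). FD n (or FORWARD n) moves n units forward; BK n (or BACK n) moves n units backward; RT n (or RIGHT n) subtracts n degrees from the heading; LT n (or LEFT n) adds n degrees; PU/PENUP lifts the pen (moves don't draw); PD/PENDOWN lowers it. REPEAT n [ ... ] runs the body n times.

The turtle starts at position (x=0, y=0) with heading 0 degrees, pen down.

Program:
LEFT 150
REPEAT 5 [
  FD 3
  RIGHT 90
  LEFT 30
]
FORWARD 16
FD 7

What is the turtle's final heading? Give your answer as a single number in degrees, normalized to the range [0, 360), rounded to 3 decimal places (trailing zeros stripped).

Answer: 210

Derivation:
Executing turtle program step by step:
Start: pos=(0,0), heading=0, pen down
LT 150: heading 0 -> 150
REPEAT 5 [
  -- iteration 1/5 --
  FD 3: (0,0) -> (-2.598,1.5) [heading=150, draw]
  RT 90: heading 150 -> 60
  LT 30: heading 60 -> 90
  -- iteration 2/5 --
  FD 3: (-2.598,1.5) -> (-2.598,4.5) [heading=90, draw]
  RT 90: heading 90 -> 0
  LT 30: heading 0 -> 30
  -- iteration 3/5 --
  FD 3: (-2.598,4.5) -> (0,6) [heading=30, draw]
  RT 90: heading 30 -> 300
  LT 30: heading 300 -> 330
  -- iteration 4/5 --
  FD 3: (0,6) -> (2.598,4.5) [heading=330, draw]
  RT 90: heading 330 -> 240
  LT 30: heading 240 -> 270
  -- iteration 5/5 --
  FD 3: (2.598,4.5) -> (2.598,1.5) [heading=270, draw]
  RT 90: heading 270 -> 180
  LT 30: heading 180 -> 210
]
FD 16: (2.598,1.5) -> (-11.258,-6.5) [heading=210, draw]
FD 7: (-11.258,-6.5) -> (-17.321,-10) [heading=210, draw]
Final: pos=(-17.321,-10), heading=210, 7 segment(s) drawn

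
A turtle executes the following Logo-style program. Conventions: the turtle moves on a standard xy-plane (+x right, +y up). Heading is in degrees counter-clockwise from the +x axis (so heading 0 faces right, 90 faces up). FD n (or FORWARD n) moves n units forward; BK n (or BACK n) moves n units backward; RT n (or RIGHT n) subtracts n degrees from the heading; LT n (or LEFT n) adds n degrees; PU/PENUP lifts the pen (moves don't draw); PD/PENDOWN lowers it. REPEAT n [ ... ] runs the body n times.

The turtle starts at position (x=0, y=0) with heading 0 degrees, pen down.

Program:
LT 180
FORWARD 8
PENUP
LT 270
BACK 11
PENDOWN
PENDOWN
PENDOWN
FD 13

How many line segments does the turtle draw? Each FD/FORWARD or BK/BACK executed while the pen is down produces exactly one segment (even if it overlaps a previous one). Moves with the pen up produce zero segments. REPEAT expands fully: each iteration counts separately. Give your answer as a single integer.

Answer: 2

Derivation:
Executing turtle program step by step:
Start: pos=(0,0), heading=0, pen down
LT 180: heading 0 -> 180
FD 8: (0,0) -> (-8,0) [heading=180, draw]
PU: pen up
LT 270: heading 180 -> 90
BK 11: (-8,0) -> (-8,-11) [heading=90, move]
PD: pen down
PD: pen down
PD: pen down
FD 13: (-8,-11) -> (-8,2) [heading=90, draw]
Final: pos=(-8,2), heading=90, 2 segment(s) drawn
Segments drawn: 2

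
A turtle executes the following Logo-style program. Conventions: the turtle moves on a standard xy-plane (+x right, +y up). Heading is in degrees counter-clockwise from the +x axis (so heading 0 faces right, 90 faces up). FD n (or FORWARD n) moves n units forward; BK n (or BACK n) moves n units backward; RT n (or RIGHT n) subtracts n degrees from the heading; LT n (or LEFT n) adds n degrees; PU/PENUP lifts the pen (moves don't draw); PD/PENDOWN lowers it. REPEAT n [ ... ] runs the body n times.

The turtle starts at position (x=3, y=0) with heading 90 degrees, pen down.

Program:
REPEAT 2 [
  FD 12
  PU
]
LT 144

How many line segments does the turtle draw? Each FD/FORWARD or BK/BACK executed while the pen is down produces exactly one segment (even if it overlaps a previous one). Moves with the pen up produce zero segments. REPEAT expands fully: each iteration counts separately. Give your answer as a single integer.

Executing turtle program step by step:
Start: pos=(3,0), heading=90, pen down
REPEAT 2 [
  -- iteration 1/2 --
  FD 12: (3,0) -> (3,12) [heading=90, draw]
  PU: pen up
  -- iteration 2/2 --
  FD 12: (3,12) -> (3,24) [heading=90, move]
  PU: pen up
]
LT 144: heading 90 -> 234
Final: pos=(3,24), heading=234, 1 segment(s) drawn
Segments drawn: 1

Answer: 1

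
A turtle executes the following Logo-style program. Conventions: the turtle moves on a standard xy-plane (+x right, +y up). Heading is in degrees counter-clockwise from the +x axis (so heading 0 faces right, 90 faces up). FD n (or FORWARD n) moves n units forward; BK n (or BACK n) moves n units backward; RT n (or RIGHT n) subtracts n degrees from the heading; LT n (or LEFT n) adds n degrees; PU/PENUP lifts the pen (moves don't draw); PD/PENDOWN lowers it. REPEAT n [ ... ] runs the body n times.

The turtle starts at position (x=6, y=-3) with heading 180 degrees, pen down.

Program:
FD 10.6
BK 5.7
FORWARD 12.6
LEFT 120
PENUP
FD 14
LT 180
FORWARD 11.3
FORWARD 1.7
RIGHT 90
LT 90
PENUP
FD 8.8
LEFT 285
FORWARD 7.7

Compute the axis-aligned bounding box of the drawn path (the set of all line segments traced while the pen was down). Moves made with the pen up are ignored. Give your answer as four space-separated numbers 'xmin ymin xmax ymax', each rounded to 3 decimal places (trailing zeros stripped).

Answer: -11.5 -3 6 -3

Derivation:
Executing turtle program step by step:
Start: pos=(6,-3), heading=180, pen down
FD 10.6: (6,-3) -> (-4.6,-3) [heading=180, draw]
BK 5.7: (-4.6,-3) -> (1.1,-3) [heading=180, draw]
FD 12.6: (1.1,-3) -> (-11.5,-3) [heading=180, draw]
LT 120: heading 180 -> 300
PU: pen up
FD 14: (-11.5,-3) -> (-4.5,-15.124) [heading=300, move]
LT 180: heading 300 -> 120
FD 11.3: (-4.5,-15.124) -> (-10.15,-5.338) [heading=120, move]
FD 1.7: (-10.15,-5.338) -> (-11,-3.866) [heading=120, move]
RT 90: heading 120 -> 30
LT 90: heading 30 -> 120
PU: pen up
FD 8.8: (-11,-3.866) -> (-15.4,3.755) [heading=120, move]
LT 285: heading 120 -> 45
FD 7.7: (-15.4,3.755) -> (-9.955,9.2) [heading=45, move]
Final: pos=(-9.955,9.2), heading=45, 3 segment(s) drawn

Segment endpoints: x in {-11.5, -4.6, 1.1, 6}, y in {-3, -3, -3, -3}
xmin=-11.5, ymin=-3, xmax=6, ymax=-3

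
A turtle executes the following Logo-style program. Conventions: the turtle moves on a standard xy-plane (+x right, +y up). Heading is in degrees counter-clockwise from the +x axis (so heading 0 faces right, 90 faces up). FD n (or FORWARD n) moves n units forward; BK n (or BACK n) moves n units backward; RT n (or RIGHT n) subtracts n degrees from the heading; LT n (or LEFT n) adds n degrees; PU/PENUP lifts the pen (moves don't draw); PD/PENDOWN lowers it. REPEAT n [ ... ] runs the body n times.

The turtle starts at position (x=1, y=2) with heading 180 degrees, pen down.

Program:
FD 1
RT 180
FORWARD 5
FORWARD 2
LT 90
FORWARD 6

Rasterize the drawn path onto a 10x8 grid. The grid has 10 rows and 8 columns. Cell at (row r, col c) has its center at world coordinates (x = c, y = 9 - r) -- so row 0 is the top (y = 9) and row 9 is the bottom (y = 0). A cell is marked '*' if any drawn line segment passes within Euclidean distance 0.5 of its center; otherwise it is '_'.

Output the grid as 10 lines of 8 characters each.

Segment 0: (1,2) -> (0,2)
Segment 1: (0,2) -> (5,2)
Segment 2: (5,2) -> (7,2)
Segment 3: (7,2) -> (7,8)

Answer: ________
_______*
_______*
_______*
_______*
_______*
_______*
********
________
________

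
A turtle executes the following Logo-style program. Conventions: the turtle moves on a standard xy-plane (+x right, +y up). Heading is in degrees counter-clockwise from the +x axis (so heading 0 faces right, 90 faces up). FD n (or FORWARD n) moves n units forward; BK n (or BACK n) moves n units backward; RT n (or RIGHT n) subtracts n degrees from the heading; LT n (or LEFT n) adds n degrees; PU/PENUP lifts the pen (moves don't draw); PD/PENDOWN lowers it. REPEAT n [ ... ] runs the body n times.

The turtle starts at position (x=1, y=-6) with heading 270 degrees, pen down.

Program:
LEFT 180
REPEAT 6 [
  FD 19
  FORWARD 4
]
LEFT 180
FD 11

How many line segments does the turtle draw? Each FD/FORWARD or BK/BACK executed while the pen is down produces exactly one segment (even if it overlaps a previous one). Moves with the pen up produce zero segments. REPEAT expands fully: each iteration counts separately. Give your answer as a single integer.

Executing turtle program step by step:
Start: pos=(1,-6), heading=270, pen down
LT 180: heading 270 -> 90
REPEAT 6 [
  -- iteration 1/6 --
  FD 19: (1,-6) -> (1,13) [heading=90, draw]
  FD 4: (1,13) -> (1,17) [heading=90, draw]
  -- iteration 2/6 --
  FD 19: (1,17) -> (1,36) [heading=90, draw]
  FD 4: (1,36) -> (1,40) [heading=90, draw]
  -- iteration 3/6 --
  FD 19: (1,40) -> (1,59) [heading=90, draw]
  FD 4: (1,59) -> (1,63) [heading=90, draw]
  -- iteration 4/6 --
  FD 19: (1,63) -> (1,82) [heading=90, draw]
  FD 4: (1,82) -> (1,86) [heading=90, draw]
  -- iteration 5/6 --
  FD 19: (1,86) -> (1,105) [heading=90, draw]
  FD 4: (1,105) -> (1,109) [heading=90, draw]
  -- iteration 6/6 --
  FD 19: (1,109) -> (1,128) [heading=90, draw]
  FD 4: (1,128) -> (1,132) [heading=90, draw]
]
LT 180: heading 90 -> 270
FD 11: (1,132) -> (1,121) [heading=270, draw]
Final: pos=(1,121), heading=270, 13 segment(s) drawn
Segments drawn: 13

Answer: 13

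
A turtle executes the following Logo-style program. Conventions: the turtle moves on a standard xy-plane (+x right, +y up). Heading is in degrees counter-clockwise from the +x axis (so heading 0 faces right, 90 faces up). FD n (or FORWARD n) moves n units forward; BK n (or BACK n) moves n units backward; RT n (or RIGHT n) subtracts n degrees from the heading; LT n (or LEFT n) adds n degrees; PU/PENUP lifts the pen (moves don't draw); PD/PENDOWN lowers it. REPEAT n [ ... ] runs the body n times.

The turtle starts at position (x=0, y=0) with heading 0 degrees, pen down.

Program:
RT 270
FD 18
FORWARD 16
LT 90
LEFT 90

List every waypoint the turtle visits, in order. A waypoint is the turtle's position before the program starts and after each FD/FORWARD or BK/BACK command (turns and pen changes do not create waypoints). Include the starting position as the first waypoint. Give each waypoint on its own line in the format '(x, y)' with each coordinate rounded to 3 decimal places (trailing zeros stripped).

Executing turtle program step by step:
Start: pos=(0,0), heading=0, pen down
RT 270: heading 0 -> 90
FD 18: (0,0) -> (0,18) [heading=90, draw]
FD 16: (0,18) -> (0,34) [heading=90, draw]
LT 90: heading 90 -> 180
LT 90: heading 180 -> 270
Final: pos=(0,34), heading=270, 2 segment(s) drawn
Waypoints (3 total):
(0, 0)
(0, 18)
(0, 34)

Answer: (0, 0)
(0, 18)
(0, 34)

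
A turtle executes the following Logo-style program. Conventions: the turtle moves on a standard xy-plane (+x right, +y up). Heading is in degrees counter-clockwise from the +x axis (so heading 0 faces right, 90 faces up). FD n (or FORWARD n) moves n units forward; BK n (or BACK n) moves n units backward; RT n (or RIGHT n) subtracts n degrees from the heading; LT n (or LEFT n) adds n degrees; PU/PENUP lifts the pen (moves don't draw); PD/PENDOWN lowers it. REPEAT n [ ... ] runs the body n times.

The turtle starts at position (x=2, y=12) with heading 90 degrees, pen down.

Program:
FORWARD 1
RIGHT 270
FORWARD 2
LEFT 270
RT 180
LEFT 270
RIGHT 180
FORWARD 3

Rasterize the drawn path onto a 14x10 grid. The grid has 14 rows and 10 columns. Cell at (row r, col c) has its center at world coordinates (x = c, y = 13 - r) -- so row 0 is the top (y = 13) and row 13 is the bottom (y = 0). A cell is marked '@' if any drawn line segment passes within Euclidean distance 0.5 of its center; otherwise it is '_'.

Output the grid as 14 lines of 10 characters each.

Answer: @@@@______
__@_______
__________
__________
__________
__________
__________
__________
__________
__________
__________
__________
__________
__________

Derivation:
Segment 0: (2,12) -> (2,13)
Segment 1: (2,13) -> (0,13)
Segment 2: (0,13) -> (3,13)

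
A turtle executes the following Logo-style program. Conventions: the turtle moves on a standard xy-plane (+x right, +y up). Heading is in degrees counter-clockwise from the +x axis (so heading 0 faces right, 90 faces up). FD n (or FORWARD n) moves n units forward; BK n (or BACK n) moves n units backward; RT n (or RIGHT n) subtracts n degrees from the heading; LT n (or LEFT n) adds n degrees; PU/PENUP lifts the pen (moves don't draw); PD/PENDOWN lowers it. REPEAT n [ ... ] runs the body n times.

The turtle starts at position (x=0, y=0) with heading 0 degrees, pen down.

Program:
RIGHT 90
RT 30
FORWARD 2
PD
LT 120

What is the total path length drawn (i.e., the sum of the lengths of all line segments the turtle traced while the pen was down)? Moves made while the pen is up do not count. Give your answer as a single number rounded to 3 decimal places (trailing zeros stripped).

Executing turtle program step by step:
Start: pos=(0,0), heading=0, pen down
RT 90: heading 0 -> 270
RT 30: heading 270 -> 240
FD 2: (0,0) -> (-1,-1.732) [heading=240, draw]
PD: pen down
LT 120: heading 240 -> 0
Final: pos=(-1,-1.732), heading=0, 1 segment(s) drawn

Segment lengths:
  seg 1: (0,0) -> (-1,-1.732), length = 2
Total = 2

Answer: 2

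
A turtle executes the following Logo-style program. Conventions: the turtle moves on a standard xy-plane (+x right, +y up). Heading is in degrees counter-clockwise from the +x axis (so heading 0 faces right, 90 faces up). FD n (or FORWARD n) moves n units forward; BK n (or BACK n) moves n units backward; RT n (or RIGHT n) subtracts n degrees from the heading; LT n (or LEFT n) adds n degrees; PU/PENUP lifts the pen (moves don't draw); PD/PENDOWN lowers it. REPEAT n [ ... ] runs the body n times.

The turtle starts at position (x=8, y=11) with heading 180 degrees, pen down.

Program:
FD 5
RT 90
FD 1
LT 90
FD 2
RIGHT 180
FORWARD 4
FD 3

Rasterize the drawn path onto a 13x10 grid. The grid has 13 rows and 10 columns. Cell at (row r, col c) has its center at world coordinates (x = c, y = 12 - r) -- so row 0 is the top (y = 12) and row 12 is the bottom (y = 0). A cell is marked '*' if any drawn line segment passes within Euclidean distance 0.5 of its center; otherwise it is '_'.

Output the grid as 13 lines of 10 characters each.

Answer: _********_
___******_
__________
__________
__________
__________
__________
__________
__________
__________
__________
__________
__________

Derivation:
Segment 0: (8,11) -> (3,11)
Segment 1: (3,11) -> (3,12)
Segment 2: (3,12) -> (1,12)
Segment 3: (1,12) -> (5,12)
Segment 4: (5,12) -> (8,12)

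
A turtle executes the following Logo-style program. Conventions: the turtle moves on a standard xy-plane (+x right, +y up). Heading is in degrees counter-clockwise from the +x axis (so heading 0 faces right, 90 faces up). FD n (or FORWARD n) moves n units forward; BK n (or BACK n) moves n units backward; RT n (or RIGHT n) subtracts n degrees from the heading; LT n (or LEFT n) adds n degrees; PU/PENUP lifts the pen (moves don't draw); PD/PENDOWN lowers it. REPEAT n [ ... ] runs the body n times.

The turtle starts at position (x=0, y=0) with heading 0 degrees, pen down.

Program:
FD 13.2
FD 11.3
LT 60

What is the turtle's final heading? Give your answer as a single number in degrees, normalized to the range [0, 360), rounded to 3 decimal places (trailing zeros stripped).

Answer: 60

Derivation:
Executing turtle program step by step:
Start: pos=(0,0), heading=0, pen down
FD 13.2: (0,0) -> (13.2,0) [heading=0, draw]
FD 11.3: (13.2,0) -> (24.5,0) [heading=0, draw]
LT 60: heading 0 -> 60
Final: pos=(24.5,0), heading=60, 2 segment(s) drawn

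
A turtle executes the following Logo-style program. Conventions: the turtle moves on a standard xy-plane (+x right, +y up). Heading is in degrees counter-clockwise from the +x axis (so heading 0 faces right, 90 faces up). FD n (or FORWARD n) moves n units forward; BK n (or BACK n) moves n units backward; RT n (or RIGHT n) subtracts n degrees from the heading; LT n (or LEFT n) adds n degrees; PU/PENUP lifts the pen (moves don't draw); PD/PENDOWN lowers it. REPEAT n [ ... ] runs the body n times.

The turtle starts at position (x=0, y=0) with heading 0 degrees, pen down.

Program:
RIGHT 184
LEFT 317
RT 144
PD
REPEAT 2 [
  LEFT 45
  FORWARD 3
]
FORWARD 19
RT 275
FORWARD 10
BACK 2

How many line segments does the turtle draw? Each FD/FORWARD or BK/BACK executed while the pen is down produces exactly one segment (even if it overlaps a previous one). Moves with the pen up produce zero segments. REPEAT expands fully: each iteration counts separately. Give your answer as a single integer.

Executing turtle program step by step:
Start: pos=(0,0), heading=0, pen down
RT 184: heading 0 -> 176
LT 317: heading 176 -> 133
RT 144: heading 133 -> 349
PD: pen down
REPEAT 2 [
  -- iteration 1/2 --
  LT 45: heading 349 -> 34
  FD 3: (0,0) -> (2.487,1.678) [heading=34, draw]
  -- iteration 2/2 --
  LT 45: heading 34 -> 79
  FD 3: (2.487,1.678) -> (3.06,4.622) [heading=79, draw]
]
FD 19: (3.06,4.622) -> (6.685,23.273) [heading=79, draw]
RT 275: heading 79 -> 164
FD 10: (6.685,23.273) -> (-2.928,26.03) [heading=164, draw]
BK 2: (-2.928,26.03) -> (-1.005,25.478) [heading=164, draw]
Final: pos=(-1.005,25.478), heading=164, 5 segment(s) drawn
Segments drawn: 5

Answer: 5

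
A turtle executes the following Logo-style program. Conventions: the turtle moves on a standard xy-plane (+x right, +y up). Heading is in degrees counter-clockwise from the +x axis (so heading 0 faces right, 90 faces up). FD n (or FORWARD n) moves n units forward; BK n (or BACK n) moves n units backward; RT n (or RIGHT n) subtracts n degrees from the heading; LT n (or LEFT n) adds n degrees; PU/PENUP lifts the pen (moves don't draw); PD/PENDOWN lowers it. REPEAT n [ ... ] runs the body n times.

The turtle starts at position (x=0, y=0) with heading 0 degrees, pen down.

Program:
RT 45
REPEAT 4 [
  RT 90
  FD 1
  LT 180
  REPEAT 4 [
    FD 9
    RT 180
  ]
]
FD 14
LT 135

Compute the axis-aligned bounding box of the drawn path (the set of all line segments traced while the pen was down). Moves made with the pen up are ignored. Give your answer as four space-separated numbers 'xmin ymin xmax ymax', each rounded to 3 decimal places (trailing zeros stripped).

Answer: -6.364 -9.899 9.899 5.657

Derivation:
Executing turtle program step by step:
Start: pos=(0,0), heading=0, pen down
RT 45: heading 0 -> 315
REPEAT 4 [
  -- iteration 1/4 --
  RT 90: heading 315 -> 225
  FD 1: (0,0) -> (-0.707,-0.707) [heading=225, draw]
  LT 180: heading 225 -> 45
  REPEAT 4 [
    -- iteration 1/4 --
    FD 9: (-0.707,-0.707) -> (5.657,5.657) [heading=45, draw]
    RT 180: heading 45 -> 225
    -- iteration 2/4 --
    FD 9: (5.657,5.657) -> (-0.707,-0.707) [heading=225, draw]
    RT 180: heading 225 -> 45
    -- iteration 3/4 --
    FD 9: (-0.707,-0.707) -> (5.657,5.657) [heading=45, draw]
    RT 180: heading 45 -> 225
    -- iteration 4/4 --
    FD 9: (5.657,5.657) -> (-0.707,-0.707) [heading=225, draw]
    RT 180: heading 225 -> 45
  ]
  -- iteration 2/4 --
  RT 90: heading 45 -> 315
  FD 1: (-0.707,-0.707) -> (0,-1.414) [heading=315, draw]
  LT 180: heading 315 -> 135
  REPEAT 4 [
    -- iteration 1/4 --
    FD 9: (0,-1.414) -> (-6.364,4.95) [heading=135, draw]
    RT 180: heading 135 -> 315
    -- iteration 2/4 --
    FD 9: (-6.364,4.95) -> (0,-1.414) [heading=315, draw]
    RT 180: heading 315 -> 135
    -- iteration 3/4 --
    FD 9: (0,-1.414) -> (-6.364,4.95) [heading=135, draw]
    RT 180: heading 135 -> 315
    -- iteration 4/4 --
    FD 9: (-6.364,4.95) -> (0,-1.414) [heading=315, draw]
    RT 180: heading 315 -> 135
  ]
  -- iteration 3/4 --
  RT 90: heading 135 -> 45
  FD 1: (0,-1.414) -> (0.707,-0.707) [heading=45, draw]
  LT 180: heading 45 -> 225
  REPEAT 4 [
    -- iteration 1/4 --
    FD 9: (0.707,-0.707) -> (-5.657,-7.071) [heading=225, draw]
    RT 180: heading 225 -> 45
    -- iteration 2/4 --
    FD 9: (-5.657,-7.071) -> (0.707,-0.707) [heading=45, draw]
    RT 180: heading 45 -> 225
    -- iteration 3/4 --
    FD 9: (0.707,-0.707) -> (-5.657,-7.071) [heading=225, draw]
    RT 180: heading 225 -> 45
    -- iteration 4/4 --
    FD 9: (-5.657,-7.071) -> (0.707,-0.707) [heading=45, draw]
    RT 180: heading 45 -> 225
  ]
  -- iteration 4/4 --
  RT 90: heading 225 -> 135
  FD 1: (0.707,-0.707) -> (0,0) [heading=135, draw]
  LT 180: heading 135 -> 315
  REPEAT 4 [
    -- iteration 1/4 --
    FD 9: (0,0) -> (6.364,-6.364) [heading=315, draw]
    RT 180: heading 315 -> 135
    -- iteration 2/4 --
    FD 9: (6.364,-6.364) -> (0,0) [heading=135, draw]
    RT 180: heading 135 -> 315
    -- iteration 3/4 --
    FD 9: (0,0) -> (6.364,-6.364) [heading=315, draw]
    RT 180: heading 315 -> 135
    -- iteration 4/4 --
    FD 9: (6.364,-6.364) -> (0,0) [heading=135, draw]
    RT 180: heading 135 -> 315
  ]
]
FD 14: (0,0) -> (9.899,-9.899) [heading=315, draw]
LT 135: heading 315 -> 90
Final: pos=(9.899,-9.899), heading=90, 21 segment(s) drawn

Segment endpoints: x in {-6.364, -6.364, -5.657, -5.657, -0.707, -0.707, -0.707, 0, 0, 0, 0, 0, 0, 0, 0.707, 0.707, 0.707, 5.657, 5.657, 6.364, 6.364, 9.899}, y in {-9.899, -7.071, -7.071, -6.364, -6.364, -1.414, -1.414, -1.414, -0.707, -0.707, -0.707, -0.707, -0.707, -0.707, 0, 0, 0, 0, 4.95, 4.95, 5.657, 5.657}
xmin=-6.364, ymin=-9.899, xmax=9.899, ymax=5.657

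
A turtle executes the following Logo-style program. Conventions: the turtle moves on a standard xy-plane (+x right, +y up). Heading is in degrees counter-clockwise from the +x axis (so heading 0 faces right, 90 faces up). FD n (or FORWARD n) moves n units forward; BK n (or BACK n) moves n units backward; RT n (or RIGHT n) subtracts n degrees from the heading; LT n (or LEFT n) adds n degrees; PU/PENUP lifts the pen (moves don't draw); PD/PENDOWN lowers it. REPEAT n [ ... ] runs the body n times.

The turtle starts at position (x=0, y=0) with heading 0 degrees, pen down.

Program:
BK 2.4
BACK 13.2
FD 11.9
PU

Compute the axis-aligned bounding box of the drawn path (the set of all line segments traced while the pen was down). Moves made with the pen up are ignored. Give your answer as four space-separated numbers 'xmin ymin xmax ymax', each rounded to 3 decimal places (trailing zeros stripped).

Answer: -15.6 0 0 0

Derivation:
Executing turtle program step by step:
Start: pos=(0,0), heading=0, pen down
BK 2.4: (0,0) -> (-2.4,0) [heading=0, draw]
BK 13.2: (-2.4,0) -> (-15.6,0) [heading=0, draw]
FD 11.9: (-15.6,0) -> (-3.7,0) [heading=0, draw]
PU: pen up
Final: pos=(-3.7,0), heading=0, 3 segment(s) drawn

Segment endpoints: x in {-15.6, -3.7, -2.4, 0}, y in {0}
xmin=-15.6, ymin=0, xmax=0, ymax=0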